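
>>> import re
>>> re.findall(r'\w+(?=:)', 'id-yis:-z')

Because the assertion is zero-width, the text it checks is not consumed and won't appear in the result.
Scanning left to right: at [3:6] → 'yis'.
Since nothing is captured, `findall` lists the 1 matched substring directly.

['yis']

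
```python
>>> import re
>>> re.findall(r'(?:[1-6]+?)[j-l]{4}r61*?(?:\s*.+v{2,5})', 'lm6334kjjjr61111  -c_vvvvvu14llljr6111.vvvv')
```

The pattern matches one or more of a character in [1-6] (lazy) (non-capturing group); then exactly 4 of a character in [j-l], then the literal 'r6', then zero or more of a literal '1' (lazy); then zero or more of whitespace, then one or more of any character, then 2 to 5 of the literal 'v' (non-capturing group).
Matches: at [2:43] → '6334kjjjr61111  -c_vvvvvu14llljr6111.vvvv'.
Since nothing is captured, `findall` lists the 1 matched substring directly.

['6334kjjjr61111  -c_vvvvvu14llljr6111.vvvv']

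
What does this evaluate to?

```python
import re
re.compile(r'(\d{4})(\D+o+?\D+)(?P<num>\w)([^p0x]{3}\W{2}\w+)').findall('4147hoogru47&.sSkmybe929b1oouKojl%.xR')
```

This matches exactly 4 of a digit (captured); then one or more of a non-digit, then one or more of a literal 'o' (lazy), then one or more of a non-digit (captured); then a word character (captured as 'num'); then exactly 3 of any character except [p0x], then exactly 2 of a non-word character, then one or more of a word character (captured).
With 4 capturing groups, `findall` returns a 4-tuple per match.

[('4147', 'hoog', 'r', 'u47&.sSkmybe929b1oouKojl')]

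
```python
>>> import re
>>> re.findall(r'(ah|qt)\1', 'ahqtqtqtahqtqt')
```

['qt', 'qt']

A backreference is literal: `\1` must see the identical characters the first group matched.
Because there's exactly one group, `findall` drops the full match and keeps group 1 from each hit.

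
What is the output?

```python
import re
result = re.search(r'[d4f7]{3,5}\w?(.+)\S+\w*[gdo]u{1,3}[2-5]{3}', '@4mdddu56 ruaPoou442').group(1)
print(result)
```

56 ruaP

This matches 3 to 5 of one of [d4f7], then optionally a word character; then one or more of any character (captured); then one or more of a non-whitespace character, then zero or more of a word character; then one of [gdo], then 1 to 3 of the literal 'u', then exactly 3 of a character in [2-5].
Unlike `match`, `search` isn't anchored — it looks for the pattern anywhere in the string.
The match spans [3:20] → 'dddu56 ruaPoou442'.
Captured: group 1 = '56 ruaP'.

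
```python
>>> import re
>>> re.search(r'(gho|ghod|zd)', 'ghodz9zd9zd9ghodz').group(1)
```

The match spans [0:3] → 'gho'.
Captured: group 1 = 'gho'.

'gho'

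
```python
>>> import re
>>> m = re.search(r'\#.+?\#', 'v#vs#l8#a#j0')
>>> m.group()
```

'#vs#'

Lazy quantifiers expand one character at a time until the remainder of the pattern can match.
The match spans [1:5] → '#vs#'.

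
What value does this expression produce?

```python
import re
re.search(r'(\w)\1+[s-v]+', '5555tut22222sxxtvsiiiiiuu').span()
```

(0, 7)

After group 1 captures some text, `\1` only succeeds where that same text appears again.
Unlike `match`, `search` isn't anchored — it looks for the pattern anywhere in the string.
The match spans [0:7] → '5555tut'.
Captured: group 1 = '5'.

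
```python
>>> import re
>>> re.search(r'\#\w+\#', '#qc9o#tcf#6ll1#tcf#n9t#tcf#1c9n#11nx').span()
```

(0, 6)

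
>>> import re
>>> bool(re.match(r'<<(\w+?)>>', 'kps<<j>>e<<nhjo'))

False

`re.match` won't scan ahead — the pattern has to work from the very first character.
Here the pattern fails at index 0, so the call returns None, and `bool(None)` is False.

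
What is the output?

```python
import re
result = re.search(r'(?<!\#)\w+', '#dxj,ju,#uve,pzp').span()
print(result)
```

The negative lookahead/lookbehind blocks any match where the forbidden context is present.
Unlike `match`, `search` isn't anchored — it looks for the pattern anywhere in the string.
The match spans [2:4] → 'xj'.

(2, 4)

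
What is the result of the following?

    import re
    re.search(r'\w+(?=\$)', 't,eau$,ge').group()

'eau'

The `(?=…)`/`(?<=…)` assertion just peeks at neighbouring text; it doesn't advance the match position.
`re.search` scans for the first position where the pattern succeeds.
The match spans [2:5] → 'eau'.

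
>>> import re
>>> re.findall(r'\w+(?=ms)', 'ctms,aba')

['ct']

The lookaround is zero-width — it requires the adjacent text to match without consuming it, so the asserted text isn't part of the match.
With no groups in the pattern, `findall` gives back each whole match — 1 here.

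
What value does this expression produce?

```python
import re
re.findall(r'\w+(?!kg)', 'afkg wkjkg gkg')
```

['afkg', 'wkjkg', 'gkg']

The negative lookahead/lookbehind blocks any match where the forbidden context is present.
Scanning left to right: at [0:4] → 'afkg'; at [5:10] → 'wkjkg'; at [11:14] → 'gkg'.
With no groups in the pattern, `findall` gives back each whole match — 3 here.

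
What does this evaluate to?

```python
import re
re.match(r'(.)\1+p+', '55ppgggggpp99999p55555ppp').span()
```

(0, 4)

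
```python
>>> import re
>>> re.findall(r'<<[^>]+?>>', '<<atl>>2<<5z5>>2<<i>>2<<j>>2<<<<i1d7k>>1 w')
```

['<<atl>>', '<<5z5>>', '<<i>>', '<<j>>', '<<<<i1d7k>>']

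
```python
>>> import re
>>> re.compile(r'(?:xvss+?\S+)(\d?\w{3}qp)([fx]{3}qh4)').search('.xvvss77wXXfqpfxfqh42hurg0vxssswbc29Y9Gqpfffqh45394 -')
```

Pattern: the literal 'xvs', then one or more of a literal 's' (lazy), then one or more of a non-whitespace character (non-capturing group); then optionally a digit, then exactly 3 of a word character, then the literal 'qp' (captured); then exactly 3 of one of [fx], then the literal 'qh4' (captured).
Here the pattern never matches, so the call returns None.

None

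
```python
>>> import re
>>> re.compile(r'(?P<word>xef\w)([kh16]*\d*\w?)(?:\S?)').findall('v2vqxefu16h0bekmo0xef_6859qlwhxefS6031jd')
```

This matches the literal 'xef', then a word character (captured as 'word'); then zero or more of one of [kh16], then zero or more of a digit, then optionally a word character (captured); then optionally a non-whitespace character (non-capturing group).
Scanning left to right: at [4:14] match 'xefu16h0be', groups = ('xefu', '16h0b'); at [18:28] match 'xef_6859ql', groups = ('xef_', '6859q'); at [30:40] match 'xefS6031jd', groups = ('xefS', '6031j').
`findall` packs the 2 group values into a tuple for every match.

[('xefu', '16h0b'), ('xef_', '6859q'), ('xefS', '6031j')]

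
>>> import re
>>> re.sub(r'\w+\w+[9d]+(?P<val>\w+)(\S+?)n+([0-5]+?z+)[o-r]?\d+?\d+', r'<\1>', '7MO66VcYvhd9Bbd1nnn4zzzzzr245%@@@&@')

The pattern matches one or more of a word character, then one or more of a word character, then one or more of one of [9d]; then one or more of a word character (captured as 'val'); then one or more of a non-whitespace character (lazy) (captured); then one or more of a literal 'n'; then one or more of a character in [0-5] (lazy), then one or more of the literal 'z' (captured); then optionally a character in [o-r], then one or more of a digit (lazy), then one or more of a digit.
Matches: at [0:29] → '7MO66VcYvhd9Bbd1nnn4zzzzzr245'.
`\1` in the replacement pulls in group 1's text for each match.

'<1n>%@@@&@'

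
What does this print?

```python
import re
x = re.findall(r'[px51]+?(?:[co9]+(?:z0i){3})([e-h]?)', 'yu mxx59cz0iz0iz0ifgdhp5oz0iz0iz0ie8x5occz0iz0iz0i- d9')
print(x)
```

This matches one or more of one of [px51] (lazy); then one or more of one of [co9], then the literal 'z0i' repeated 3 times (non-capturing group); then optionally a character in [e-h] (captured).
`findall` collects group 1 from each match (3 total).

['f', 'e', '']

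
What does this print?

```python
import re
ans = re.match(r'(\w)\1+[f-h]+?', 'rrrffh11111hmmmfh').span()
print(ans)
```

(0, 4)

`re.match` won't scan ahead — the pattern has to work from the very first character.
The match spans [0:4] → 'rrrf'.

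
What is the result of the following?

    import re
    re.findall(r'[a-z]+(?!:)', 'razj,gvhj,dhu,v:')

`(?!…)`/`(?<!…)` only lets a position through if the neighbouring text does NOT match; no characters are consumed.
Matches: at [0:4] → 'razj'; at [5:9] → 'gvhj'; at [10:13] → 'dhu'.
`findall` yields the raw match text (3 of them) because the pattern has no groups.

['razj', 'gvhj', 'dhu']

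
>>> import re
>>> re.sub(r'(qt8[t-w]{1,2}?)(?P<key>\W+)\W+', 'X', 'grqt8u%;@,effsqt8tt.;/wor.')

'grXeffsXwor.'

Pattern: the literal 'qt8', then 1 to 2 of a character in [t-w] (lazy) (captured); then one or more of a non-word character (captured as 'key'); then one or more of a non-word character.
Matches: at [2:10] → 'qt8u%;@,'; at [14:22] → 'qt8tt.;/'.
Each match is replaced by 'X'.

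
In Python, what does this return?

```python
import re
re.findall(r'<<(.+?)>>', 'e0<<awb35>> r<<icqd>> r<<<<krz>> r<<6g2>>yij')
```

Because the quantifier is non-greedy, it stops expanding at the earliest point where the rest of the pattern can succeed.
Walking the string: at [2:11] match '<<awb35>>', group 1 = 'awb35'; at [13:21] match '<<icqd>>', group 1 = 'icqd'; at [23:32] match '<<<<krz>>', group 1 = '<<krz'; at [34:41] match '<<6g2>>', group 1 = '6g2'.
`findall` collects group 1 from each match (4 total).

['awb35', 'icqd', '<<krz', '6g2']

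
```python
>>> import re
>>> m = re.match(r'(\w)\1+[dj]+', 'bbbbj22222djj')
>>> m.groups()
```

After group 1 captures some text, `\1` only succeeds where that same text appears again.
`re.match` won't scan ahead — the pattern has to work from the very first character.
The match spans [0:5] → 'bbbbj'.
Captured: group 1 = 'b'.

('b',)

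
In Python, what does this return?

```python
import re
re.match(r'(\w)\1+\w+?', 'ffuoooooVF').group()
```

'ffu'

`re.match` only tries the pattern at the start of the string.
The match spans [0:3] → 'ffu'.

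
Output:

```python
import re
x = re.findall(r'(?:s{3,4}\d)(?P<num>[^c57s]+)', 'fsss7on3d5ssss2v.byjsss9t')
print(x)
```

['on3d', 'v.byj', 't']

Pattern: 3 to 4 of the literal 's', then a digit (non-capturing group); then one or more of any character except [c57s] (captured as 'num').
Matches: at [1:9] match 'sss7on3d', group 1 = 'on3d'; at [10:20] match 'ssss2v.byj', group 1 = 'v.byj'; at [20:25] match 'sss9t', group 1 = 't'.
One capturing group, so `findall` returns just the captured substring from each match — 3 in all.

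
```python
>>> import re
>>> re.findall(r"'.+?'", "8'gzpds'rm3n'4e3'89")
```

Walking the string: at [1:8] → "'gzpds'"; at [12:17] → "'4e3'".
Since nothing is captured, `findall` lists the 2 matched substrings directly.

["'gzpds'", "'4e3'"]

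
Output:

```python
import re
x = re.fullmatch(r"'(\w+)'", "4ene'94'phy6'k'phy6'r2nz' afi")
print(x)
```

None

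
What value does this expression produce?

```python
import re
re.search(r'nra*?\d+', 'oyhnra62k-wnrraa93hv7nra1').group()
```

'nra62'

This matches the literal 'nr', then zero or more of the literal 'a' (lazy); then one or more of a digit.
`search` walks the string left to right and returns the first match it finds.
The match spans [3:8] → 'nra62'.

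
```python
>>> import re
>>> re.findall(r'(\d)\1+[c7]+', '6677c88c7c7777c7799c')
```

['6', '8', '9']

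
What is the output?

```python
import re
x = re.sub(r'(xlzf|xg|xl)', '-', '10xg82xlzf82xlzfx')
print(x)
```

10-82-82-x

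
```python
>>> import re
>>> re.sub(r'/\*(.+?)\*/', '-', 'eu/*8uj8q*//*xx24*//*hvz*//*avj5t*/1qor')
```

'eu----1qor'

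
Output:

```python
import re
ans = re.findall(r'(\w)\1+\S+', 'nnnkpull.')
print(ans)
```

['n']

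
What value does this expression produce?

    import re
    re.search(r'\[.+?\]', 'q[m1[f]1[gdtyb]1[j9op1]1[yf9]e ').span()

(1, 7)

A `+?`/`*?`/`{m,n}?` starts at its minimum and grows only as far as needed for what follows to match.
The match spans [1:7] → '[m1[f]'.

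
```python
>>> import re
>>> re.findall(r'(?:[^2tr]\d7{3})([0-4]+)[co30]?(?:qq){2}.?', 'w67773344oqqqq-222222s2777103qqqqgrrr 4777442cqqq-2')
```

The pattern matches any character except [2tr], then a digit, then exactly 3 of the literal '7' (non-capturing group); then one or more of a character in [0-4] (captured); then optionally one of [co30], then the literal 'qq' repeated 2 times, then optionally any character.
Walking the string: at [0:15] match 'w67773344oqqqq-', group 1 = '3344'; at [21:34] match 's2777103qqqqg', group 1 = '103'.
With a single group, `findall` returns only what that group captured — 2 items.

['3344', '103']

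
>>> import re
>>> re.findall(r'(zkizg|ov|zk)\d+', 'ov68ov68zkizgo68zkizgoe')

['ov', 'ov']

Because there's exactly one group, `findall` drops the full match and keeps group 1 from each hit.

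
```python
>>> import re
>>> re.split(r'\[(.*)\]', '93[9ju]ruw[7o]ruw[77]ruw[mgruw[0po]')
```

['93', '9ju]ruw[7o]ruw[77]ruw[mgruw[0po', '']

Matches to split on: at [2:35] → '[9ju]ruw[7o]ruw[77]ruw[mgruw[0po]'.
The group in the pattern means `split` returns the separators' captures alongside the pieces.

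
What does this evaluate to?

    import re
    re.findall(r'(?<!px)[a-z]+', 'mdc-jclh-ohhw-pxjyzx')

The negative lookahead/lookbehind blocks any match where the forbidden context is present.
Matches: at [0:3] → 'mdc'; at [4:8] → 'jclh'; at [9:13] → 'ohhw'; at [14:20] → 'pxjyzx'.
No capturing groups, so `findall` returns the 4 full match strings.

['mdc', 'jclh', 'ohhw', 'pxjyzx']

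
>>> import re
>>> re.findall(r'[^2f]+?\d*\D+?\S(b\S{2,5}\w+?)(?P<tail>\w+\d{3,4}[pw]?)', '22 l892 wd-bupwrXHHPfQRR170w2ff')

[('bupwrXH', 'HPfQRR170w')]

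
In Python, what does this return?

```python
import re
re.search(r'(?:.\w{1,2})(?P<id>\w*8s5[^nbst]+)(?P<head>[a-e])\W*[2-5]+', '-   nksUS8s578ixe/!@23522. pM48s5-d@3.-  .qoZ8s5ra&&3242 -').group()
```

Pattern: any character, then 1 to 2 of a word character (non-capturing group); then zero or more of a word character, then the literal '8s5', then one or more of any character except [nbst] (captured as 'id'); then a character in [a-e] (captured as 'head'); then zero or more of a non-word character, then one or more of a character in [2-5].
`re.search` tries every starting position until one works.
The match spans [3:25] → ' nksUS8s578ixe/!@23522'.
Captured: group 1 = 'sUS8s578ix', group 2 = 'e'.

' nksUS8s578ixe/!@23522'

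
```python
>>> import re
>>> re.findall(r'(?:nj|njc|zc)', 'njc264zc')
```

['nj', 'zc']

The regex engine tests alternatives in the order written; an earlier branch that matches wins even if a later one would match more.
Scanning left to right: at [0:2] → 'nj'; at [6:8] → 'zc'.
`findall` yields the raw match text (2 of them) because the pattern has no groups.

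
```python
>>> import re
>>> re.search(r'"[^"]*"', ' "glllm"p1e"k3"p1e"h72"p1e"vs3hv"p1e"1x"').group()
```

`re.search` tries every starting position until one works.
The match spans [1:8] → '"glllm"'.

'"glllm"'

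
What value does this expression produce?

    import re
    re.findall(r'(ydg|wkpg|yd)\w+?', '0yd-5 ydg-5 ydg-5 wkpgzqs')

['yd', 'yd', 'wkpg']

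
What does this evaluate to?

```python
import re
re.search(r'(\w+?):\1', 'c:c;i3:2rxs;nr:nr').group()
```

'c:c'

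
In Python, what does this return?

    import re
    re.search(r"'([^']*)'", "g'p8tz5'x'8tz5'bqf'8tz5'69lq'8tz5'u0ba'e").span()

(1, 8)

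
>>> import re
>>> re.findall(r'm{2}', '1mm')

The pattern matches exactly 2 of a literal 'm'.
With no groups in the pattern, `findall` gives back each whole match — 1 here.

['mm']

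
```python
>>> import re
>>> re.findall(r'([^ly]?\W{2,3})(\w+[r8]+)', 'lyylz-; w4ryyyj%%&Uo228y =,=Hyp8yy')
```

This matches optionally any character except [ly], then 2 to 3 of a non-word character (captured); then one or more of a word character, then one or more of one of [r8] (captured).
2 groups means each result is a tuple of 2 captured strings — 3 here.

[('z-; ', 'w4r'), ('j%%&', 'Uo228'), (' =,=', 'Hyp8')]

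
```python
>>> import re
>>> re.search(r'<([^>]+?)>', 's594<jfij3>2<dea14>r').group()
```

`search` walks the string left to right and returns the first match it finds.
The match spans [4:11] → '<jfij3>'.
Captured: group 1 = 'jfij3'.

'<jfij3>'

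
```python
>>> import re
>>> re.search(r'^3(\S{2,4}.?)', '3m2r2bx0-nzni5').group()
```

'3m2r2b'

Pattern: anchored at the start of the string; then a literal '3'; then 2 to 4 of a non-whitespace character, then optionally any character (captured).
The match spans [0:6] → '3m2r2b'.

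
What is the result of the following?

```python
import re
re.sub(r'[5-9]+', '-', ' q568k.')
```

' q-k.'

Every occurrence is swapped for '-'.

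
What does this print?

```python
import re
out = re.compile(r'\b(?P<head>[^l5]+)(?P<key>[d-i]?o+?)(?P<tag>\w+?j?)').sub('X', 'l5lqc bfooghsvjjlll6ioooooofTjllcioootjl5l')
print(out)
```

This matches a word boundary (`\b`, zero-width); then one or more of any character except [l5] (captured as 'head'); then optionally a character in [d-i], then one or more of the literal 'o' (lazy) (captured as 'key'); then one or more of a word character (lazy), then optionally the literal 'j' (captured as 'tag').
Matches: at [5:11] → ' bfoog'.
Each match is replaced by 'X'.

l5lqcXhsvjjlll6ioooooofTjllcioootjl5l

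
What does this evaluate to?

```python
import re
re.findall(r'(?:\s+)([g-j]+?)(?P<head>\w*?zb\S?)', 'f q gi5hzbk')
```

Lazy quantifiers expand one character at a time until the remainder of the pattern can match.
With 2 capturing groups, `findall` returns a 2-tuple per match.

[('g', 'i5hzbk')]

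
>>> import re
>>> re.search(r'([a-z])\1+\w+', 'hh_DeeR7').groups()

('h',)

`\1` has to match the exact text group 1 already captured.
Unlike `match`, `search` isn't anchored — it looks for the pattern anywhere in the string.
The match spans [0:8] → 'hh_DeeR7'.
Captured: group 1 = 'h'.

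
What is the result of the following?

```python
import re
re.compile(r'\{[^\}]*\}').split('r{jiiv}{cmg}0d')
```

['r', '', '0d']

Splitting on the pattern gives 3 pieces.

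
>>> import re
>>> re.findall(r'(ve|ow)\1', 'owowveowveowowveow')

['ow', 'ow']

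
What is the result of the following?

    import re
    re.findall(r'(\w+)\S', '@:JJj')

Pattern: one or more of a word character (captured); then a non-whitespace character.
Because there's exactly one group, `findall` drops the full match and keeps group 1 from the one hit.

['JJ']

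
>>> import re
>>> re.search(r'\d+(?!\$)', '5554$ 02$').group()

'555'

The negative lookahead/lookbehind blocks any match where the forbidden context is present.
The match spans [0:3] → '555'.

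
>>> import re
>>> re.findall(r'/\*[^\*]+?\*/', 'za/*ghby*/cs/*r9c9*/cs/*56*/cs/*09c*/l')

['/*ghby*/', '/*r9c9*/', '/*56*/', '/*09c*/']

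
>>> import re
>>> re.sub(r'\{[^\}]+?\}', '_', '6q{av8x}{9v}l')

'6q__l'

`sub` substitutes '_' at each match site.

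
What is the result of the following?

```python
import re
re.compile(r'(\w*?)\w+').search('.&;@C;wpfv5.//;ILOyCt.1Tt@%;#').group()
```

This matches zero or more of a word character (lazy) (captured); then one or more of a word character.
`re.search` tries every starting position until one works.
The match spans [4:5] → 'C'.
Captured: group 1 = ''.

'C'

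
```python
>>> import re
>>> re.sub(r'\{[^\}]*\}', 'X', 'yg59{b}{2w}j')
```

'yg59XXj'

Matches: at [4:7] → '{b}'; at [7:11] → '{2w}'.
Every occurrence is swapped for 'X'.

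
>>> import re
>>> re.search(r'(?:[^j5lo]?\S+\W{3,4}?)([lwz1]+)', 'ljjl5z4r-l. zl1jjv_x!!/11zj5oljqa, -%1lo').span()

(11, 39)

This matches optionally any character except [j5lo], then one or more of a non-whitespace character, then 3 to 4 of a non-word character (lazy) (non-capturing group); then one or more of one of [lwz1] (captured).
`re.search` scans for the first position where the pattern succeeds.
The match spans [11:39] → ' zl1jjv_x!!/11zj5oljqa, -%1l'.
Captured: group 1 = '1l'.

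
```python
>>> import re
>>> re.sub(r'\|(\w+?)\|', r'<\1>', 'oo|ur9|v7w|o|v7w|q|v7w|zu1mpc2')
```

`\1` in the replacement pulls in group 1's text for each match.

'oo<ur9>v7w<o>v7w<q>v7w|zu1mpc2'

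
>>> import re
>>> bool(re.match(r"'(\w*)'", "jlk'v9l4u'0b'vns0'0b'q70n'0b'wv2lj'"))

`match` is anchored at position 0; if the pattern doesn't fit there, it returns None.
Here the pattern fails at index 0, so the call returns None, and `bool(None)` is False.

False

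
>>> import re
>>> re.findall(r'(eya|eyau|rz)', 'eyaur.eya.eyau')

Alternation tries branches left to right and keeps the first one that lets the overall match succeed at that position.
Matches: at [0:3] match 'eya', group 1 = 'eya'; at [6:9] match 'eya', group 1 = 'eya'; at [10:13] match 'eya', group 1 = 'eya'.
With a single group, `findall` returns only what that group captured — 3 items.

['eya', 'eya', 'eya']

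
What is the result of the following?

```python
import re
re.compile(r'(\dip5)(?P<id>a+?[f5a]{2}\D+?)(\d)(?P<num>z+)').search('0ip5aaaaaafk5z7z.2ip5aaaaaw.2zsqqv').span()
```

This matches a digit, then the literal 'i', then the literal 'p5' (captured); then one or more of a literal 'a' (lazy), then exactly 2 of one of [f5a], then one or more of a non-digit (lazy) (captured as 'id'); then a digit (captured); then one or more of a literal 'z' (captured as 'num').
`re.search` scans for the first position where the pattern succeeds.
The match spans [0:14] → '0ip5aaaaaafk5z'.
Captured: group 1 = '0ip5', group 2 = 'aaaaaafk', group 3 = '5', group 4 = 'z'.

(0, 14)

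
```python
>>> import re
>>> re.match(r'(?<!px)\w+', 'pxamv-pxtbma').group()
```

`re.match` only tries the pattern at the start of the string.
The match spans [0:5] → 'pxamv'.

'pxamv'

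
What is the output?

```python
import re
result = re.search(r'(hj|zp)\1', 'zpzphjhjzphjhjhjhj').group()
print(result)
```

zpzp

A backreference is literal: `\1` must see the identical characters the first group matched.
The match spans [0:4] → 'zpzp'.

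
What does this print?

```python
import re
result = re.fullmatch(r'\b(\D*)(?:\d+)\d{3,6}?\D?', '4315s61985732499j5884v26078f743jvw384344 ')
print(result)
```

None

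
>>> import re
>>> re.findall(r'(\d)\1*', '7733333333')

`\1` has to match the exact text group 1 already captured.
Scanning left to right: at [0:2] match '77', group 1 = '7'; at [2:10] match '33333333', group 1 = '3'.
With a single group, `findall` returns only what that group captured — 2 items.

['7', '3']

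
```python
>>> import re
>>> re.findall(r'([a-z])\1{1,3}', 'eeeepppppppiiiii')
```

['e', 'p', 'p', 'i']

A backreference is literal: `\1` must see the identical characters the first group matched.
Matches: at [0:4] match 'eeee', group 1 = 'e'; at [4:8] match 'pppp', group 1 = 'p'; at [8:11] match 'ppp', group 1 = 'p'; at [11:15] match 'iiii', group 1 = 'i'.
`findall` collects group 1 from each match (4 total).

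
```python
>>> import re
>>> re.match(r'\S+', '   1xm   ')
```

None

The pattern matches one or more of a non-whitespace character.
With `match`, the pattern is implicitly anchored at the beginning.
Here the string doesn't start with a match, so the call returns None.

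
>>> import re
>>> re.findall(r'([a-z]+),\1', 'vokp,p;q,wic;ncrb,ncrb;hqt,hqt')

The backreference `\1` re-matches whatever the first group consumed, character for character.
Walking the string: at [3:6] match 'p,p', group 1 = 'p'; at [13:22] match 'ncrb,ncrb', group 1 = 'ncrb'; at [23:30] match 'hqt,hqt', group 1 = 'hqt'.
One capturing group, so `findall` returns just the captured substring from each match — 3 in all.

['p', 'ncrb', 'hqt']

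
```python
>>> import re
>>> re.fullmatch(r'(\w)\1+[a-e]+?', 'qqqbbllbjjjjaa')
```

None

For `fullmatch`, every character of the input must be accounted for by the pattern.
Here the string isn't matched end-to-end, so the call returns None.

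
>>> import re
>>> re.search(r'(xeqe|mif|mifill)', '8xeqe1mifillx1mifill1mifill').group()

'xeqe'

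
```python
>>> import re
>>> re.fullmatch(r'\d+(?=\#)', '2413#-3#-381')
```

Lookahead/lookbehind check context without consuming it, so the matched span excludes the asserted characters.
`fullmatch` succeeds only if the pattern covers the string from start to end.
Here there's no way to consume every character, so the call returns None.

None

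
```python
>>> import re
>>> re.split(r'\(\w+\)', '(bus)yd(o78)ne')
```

['', 'yd', 'ne']

Matches to split on: at [0:5] → '(bus)'; at [7:12] → '(o78)'.
Each match becomes a cut point; 3 segments remain.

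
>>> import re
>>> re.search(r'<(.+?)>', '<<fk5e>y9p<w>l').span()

`re.search` scans for the first position where the pattern succeeds.
The match spans [0:7] → '<<fk5e>'.
Captured: group 1 = '<fk5e'.

(0, 7)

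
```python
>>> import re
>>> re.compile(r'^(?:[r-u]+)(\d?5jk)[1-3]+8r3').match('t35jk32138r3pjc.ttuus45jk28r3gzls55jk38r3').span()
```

This matches anchored at the start of the string; then one or more of a character in [r-u] (non-capturing group); then optionally a digit, then the literal '5jk' (captured); then one or more of a character in [1-3], then the literal '8r3'.
`match` is anchored at position 0; if the pattern doesn't fit there, it returns None.
The match spans [0:12] → 't35jk32138r3'.
Captured: group 1 = '35jk'.

(0, 12)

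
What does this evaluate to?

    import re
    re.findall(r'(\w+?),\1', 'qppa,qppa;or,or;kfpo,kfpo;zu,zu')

['qppa', 'or', 'kfpo', 'zu']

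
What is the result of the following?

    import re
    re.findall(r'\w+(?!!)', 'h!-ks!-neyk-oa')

['k', 'neyk', 'oa']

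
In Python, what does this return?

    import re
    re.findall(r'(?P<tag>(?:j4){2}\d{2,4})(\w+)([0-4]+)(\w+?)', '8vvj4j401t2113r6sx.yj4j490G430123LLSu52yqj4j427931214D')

[('j4j401', 't211', '3', 'r'), ('j4j490', 'G430123LLSu52yqj4j42793121', '4', 'D')]

The pattern matches the literal 'j4' repeated 2 times, then 2 to 4 of a digit (captured as 'tag'); then one or more of a word character (captured); then one or more of a character in [0-4] (captured); then one or more of a word character (lazy) (captured).
The `?` after the quantifier makes it lazy — it takes as little as possible before letting the rest of the pattern try.
Scanning left to right: at [3:15] match 'j4j401t2113r', groups = ('j4j401', 't211', '3', 'r'); at [20:54] match 'j4j490G430123LLSu52yqj4j427931214D', groups = ('j4j490', 'G430123LLSu52yqj4j42793121', '4', 'D').
Multiple groups make `findall` return tuples — one 4-tuple for each match.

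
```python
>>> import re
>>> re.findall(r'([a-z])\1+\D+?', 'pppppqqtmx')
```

`\1` has to match the exact text group 1 already captured.
Walking the string: at [0:6] match 'pppppq', group 1 = 'p'.
Because there's exactly one group, `findall` drops the full match and keeps group 1 from the one hit.

['p']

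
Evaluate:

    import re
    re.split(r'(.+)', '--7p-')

This matches one or more of any character (captured).
Matches to split on: at [0:5] → '--7p-'.
With a capturing group present, the delimiter's captured portion is kept in the result list.

['', '--7p-', '']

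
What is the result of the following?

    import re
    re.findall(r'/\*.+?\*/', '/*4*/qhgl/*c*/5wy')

['/*4*/', '/*c*/']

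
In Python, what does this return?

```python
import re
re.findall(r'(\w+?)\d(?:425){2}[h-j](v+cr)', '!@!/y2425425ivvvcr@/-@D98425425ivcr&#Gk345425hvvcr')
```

[('y', 'vvvcr'), ('D9', 'vcr')]

This matches one or more of a word character (lazy) (captured); then a digit, then the literal '425' repeated 2 times, then a character in [h-j]; then one or more of a literal 'v', then the literal 'cr' (captured).
2 groups means each result is a tuple of 2 captured strings — 2 here.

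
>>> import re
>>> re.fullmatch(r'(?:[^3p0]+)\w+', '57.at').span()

(0, 5)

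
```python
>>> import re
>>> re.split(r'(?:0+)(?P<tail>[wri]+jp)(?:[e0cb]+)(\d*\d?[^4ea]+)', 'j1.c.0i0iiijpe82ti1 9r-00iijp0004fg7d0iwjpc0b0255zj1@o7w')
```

['j1.c.0i', 'iiijp', '82ti1 9r-00iijp000', '4fg7d', 'iwjp', '255zj1@o7w', '']

The group in the pattern means `split` returns the separators' captures alongside the pieces.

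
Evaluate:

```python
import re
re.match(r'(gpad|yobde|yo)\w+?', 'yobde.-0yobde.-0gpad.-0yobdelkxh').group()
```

'yob'

`match` is anchored at position 0; if the pattern doesn't fit there, it returns None.
The match spans [0:3] → 'yob'.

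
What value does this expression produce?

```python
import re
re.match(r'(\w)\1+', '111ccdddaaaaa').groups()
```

`\1` has to match the exact text group 1 already captured.
`re.match` won't scan ahead — the pattern has to work from the very first character.
The match spans [0:3] → '111'.
Captured: group 1 = '1'.

('1',)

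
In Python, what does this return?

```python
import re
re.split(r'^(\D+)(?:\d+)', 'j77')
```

Because the pattern has a capturing group, `split` also inserts each captured text between the pieces.

['', 'j', '']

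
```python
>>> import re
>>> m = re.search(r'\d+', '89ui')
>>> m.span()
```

The match spans [0:2] → '89'.

(0, 2)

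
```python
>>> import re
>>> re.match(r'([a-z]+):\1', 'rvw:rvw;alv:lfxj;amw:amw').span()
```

`\1` has to match the exact text group 1 already captured.
`re.match` won't scan ahead — the pattern has to work from the very first character.
The match spans [0:7] → 'rvw:rvw'.
Captured: group 1 = 'rvw'.

(0, 7)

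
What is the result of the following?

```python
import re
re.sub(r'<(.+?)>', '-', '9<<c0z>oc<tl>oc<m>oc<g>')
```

A non-greedy quantifier consumes as few characters as it can — just enough that the remainder of the pattern still matches from where it stops; whatever follows it matches normally.
Matches: at [1:7] → '<<c0z>'; at [9:13] → '<tl>'; at [15:18] → '<m>'; at [20:23] → '<g>'.
Each match is replaced by '-'.

'9-oc-oc-oc-'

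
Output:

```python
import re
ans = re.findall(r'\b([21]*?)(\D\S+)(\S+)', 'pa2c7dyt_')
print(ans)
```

[('', 'pa2c7dyt', '_')]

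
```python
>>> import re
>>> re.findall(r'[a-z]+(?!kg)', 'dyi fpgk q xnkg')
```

['dyi', 'fpgk', 'q', 'xnkg']

The negative lookaround is zero-width — it rules out positions where the adjacent text would match, without consuming anything.
No capturing groups, so `findall` returns the 4 full match strings.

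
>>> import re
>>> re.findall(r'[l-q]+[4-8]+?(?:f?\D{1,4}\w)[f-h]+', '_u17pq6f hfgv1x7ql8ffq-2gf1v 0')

The pattern matches one or more of a character in [l-q]; then one or more of a character in [4-8] (lazy); then optionally the literal 'f', then 1 to 4 of a non-digit, then a word character (non-capturing group); then one or more of a character in [f-h].
Matches: at [4:12] → 'pq6f hfg'; at [16:26] → 'ql8ffq-2gf'.
Since nothing is captured, `findall` lists the 2 matched substrings directly.

['pq6f hfg', 'ql8ffq-2gf']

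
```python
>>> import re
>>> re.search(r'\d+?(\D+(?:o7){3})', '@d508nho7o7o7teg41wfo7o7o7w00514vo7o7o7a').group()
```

This matches one or more of a digit (lazy); then one or more of a non-digit, then the literal 'o7' repeated 3 times (captured).
Unlike `match`, `search` isn't anchored — it looks for the pattern anywhere in the string.
The match spans [2:13] → '508nho7o7o7'.
Captured: group 1 = 'nho7o7o7'.

'508nho7o7o7'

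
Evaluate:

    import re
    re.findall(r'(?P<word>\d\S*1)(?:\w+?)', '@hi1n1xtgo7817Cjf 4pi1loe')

This matches a digit, then zero or more of a non-whitespace character, then the literal '1' (captured as 'word'); then one or more of a word character (lazy) (non-capturing group).
Walking the string: at [3:14] match '1n1xtgo7817', group 1 = '1n1xtgo781'; at [18:23] match '4pi1l', group 1 = '4pi1'.
Because there's exactly one group, `findall` drops the full match and keeps group 1 from each hit.

['1n1xtgo781', '4pi1']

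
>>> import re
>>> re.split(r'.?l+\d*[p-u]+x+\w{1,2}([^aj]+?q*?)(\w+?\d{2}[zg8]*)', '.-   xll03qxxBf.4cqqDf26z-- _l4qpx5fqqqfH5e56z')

['.-   ', '.', '4cqqDf26z', '-- ', 'q', 'qqfH5e56z', '']

A non-greedy quantifier consumes as few characters as it can — just enough that the remainder of the pattern still matches from where it stops; whatever follows it matches normally.
The group in the pattern means `split` returns the separators' captures alongside the pieces.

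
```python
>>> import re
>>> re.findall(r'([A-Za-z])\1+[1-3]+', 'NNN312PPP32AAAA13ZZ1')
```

['N', 'P', 'A', 'Z']

`\1` is not a pattern — it's the concrete string captured by group 1, re-applied verbatim.
Walking the string: at [0:6] match 'NNN312', group 1 = 'N'; at [6:11] match 'PPP32', group 1 = 'P'; at [11:17] match 'AAAA13', group 1 = 'A'; at [17:20] match 'ZZ1', group 1 = 'Z'.
`findall` collects group 1 from each match (4 total).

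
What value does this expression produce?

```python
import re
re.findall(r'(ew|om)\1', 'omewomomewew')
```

['om', 'ew']

After group 1 captures some text, `\1` only succeeds where that same text appears again.
Scanning left to right: at [4:8] match 'omom', group 1 = 'om'; at [8:12] match 'ewew', group 1 = 'ew'.
With a single group, `findall` returns only what that group captured — 2 items.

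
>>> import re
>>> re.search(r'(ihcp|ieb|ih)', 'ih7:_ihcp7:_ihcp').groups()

The match spans [0:2] → 'ih'.
Captured: group 1 = 'ih'.

('ih',)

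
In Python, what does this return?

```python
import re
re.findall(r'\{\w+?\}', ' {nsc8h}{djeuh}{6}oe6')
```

['{nsc8h}', '{djeuh}', '{6}']

`findall` yields the raw match text (3 of them) because the pattern has no groups.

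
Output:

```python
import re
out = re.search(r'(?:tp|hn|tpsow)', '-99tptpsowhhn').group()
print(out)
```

tp

Unlike `match`, `search` isn't anchored — it looks for the pattern anywhere in the string.
The match spans [3:5] → 'tp'.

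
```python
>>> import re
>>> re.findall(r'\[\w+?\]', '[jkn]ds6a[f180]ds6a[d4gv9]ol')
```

With no groups in the pattern, `findall` gives back each whole match — 3 here.

['[jkn]', '[f180]', '[d4gv9]']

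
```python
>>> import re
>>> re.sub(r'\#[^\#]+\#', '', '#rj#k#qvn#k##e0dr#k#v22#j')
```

'kk#kj'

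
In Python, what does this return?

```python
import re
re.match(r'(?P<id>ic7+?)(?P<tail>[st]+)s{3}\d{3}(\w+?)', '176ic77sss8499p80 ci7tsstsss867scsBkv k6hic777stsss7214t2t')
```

None

`re.match` won't scan ahead — the pattern has to work from the very first character.
Here the string doesn't start with a match, so the call returns None.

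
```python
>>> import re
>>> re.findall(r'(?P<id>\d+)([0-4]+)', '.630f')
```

[('63', '0')]

The pattern matches one or more of a digit (captured as 'id'); then one or more of a character in [0-4] (captured).
Walking the string: at [1:4] match '630', groups = ('63', '0').
`findall` packs the 2 group values into a tuple for every match.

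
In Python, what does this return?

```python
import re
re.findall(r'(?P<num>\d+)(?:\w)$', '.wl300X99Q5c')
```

This matches one or more of a digit (captured as 'num'); then a word character (non-capturing group); then anchored at the end.
Scanning left to right: at [10:12] match '5c', group 1 = '5'.
`findall` collects group 1 from the one match (1 total).

['5']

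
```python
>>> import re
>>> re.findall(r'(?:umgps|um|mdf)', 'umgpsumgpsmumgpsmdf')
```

Branches in `(...|...)` are attempted left-to-right; the first branch that allows the whole pattern to succeed is taken.
Matches: at [0:5] → 'umgps'; at [5:10] → 'umgps'; at [11:16] → 'umgps'; at [16:19] → 'mdf'.
No capturing groups, so `findall` returns the 4 full match strings.

['umgps', 'umgps', 'umgps', 'mdf']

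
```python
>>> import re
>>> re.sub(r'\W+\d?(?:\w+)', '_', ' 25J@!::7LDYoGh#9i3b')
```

The pattern matches one or more of a non-word character, then optionally a digit; then one or more of a word character (non-capturing group).
Matches: at [0:4] → ' 25J'; at [4:15] → '@!::7LDYoGh'; at [15:20] → '#9i3b'.
`sub` substitutes '_' at each match site.

'___'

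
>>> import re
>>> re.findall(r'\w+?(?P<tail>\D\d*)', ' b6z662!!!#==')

['z662']

The `?` after the quantifier makes it lazy — it takes as little as possible before letting the rest of the pattern try.
`findall` collects group 1 from the one match (1 total).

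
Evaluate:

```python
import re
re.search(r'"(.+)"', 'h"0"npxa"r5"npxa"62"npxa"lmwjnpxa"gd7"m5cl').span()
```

The match spans [1:38] → '"0"npxa"r5"npxa"62"npxa"lmwjnpxa"gd7"'.

(1, 38)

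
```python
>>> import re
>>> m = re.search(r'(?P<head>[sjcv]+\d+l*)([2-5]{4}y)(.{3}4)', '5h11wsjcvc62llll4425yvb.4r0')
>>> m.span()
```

The match spans [5:25] → 'sjcvc62llll4425yvb.4'.

(5, 25)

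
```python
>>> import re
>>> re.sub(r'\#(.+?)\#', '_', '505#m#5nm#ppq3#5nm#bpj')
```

'505_5nm_5nm#bpj'

A non-greedy quantifier consumes as few characters as it can — just enough that the remainder of the pattern still matches from where it stops; whatever follows it matches normally.
Each match is replaced by '_'.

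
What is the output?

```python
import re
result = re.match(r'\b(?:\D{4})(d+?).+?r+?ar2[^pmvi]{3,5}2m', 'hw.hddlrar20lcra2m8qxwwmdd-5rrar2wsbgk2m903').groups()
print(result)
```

('d',)

The match spans [0:18] → 'hw.hddlrar20lcra2m'.
Captured: group 1 = 'd'.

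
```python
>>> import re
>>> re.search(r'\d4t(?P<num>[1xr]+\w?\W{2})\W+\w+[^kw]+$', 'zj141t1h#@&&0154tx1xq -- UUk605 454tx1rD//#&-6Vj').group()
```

'54tx1xq -- UUk605 454tx1rD//#&-6Vj'

Pattern: a digit, then the literal '4t'; then one or more of one of [1xr], then optionally a word character, then exactly 2 of a non-word character (captured as 'num'); then one or more of a non-word character, then one or more of a word character, then one or more of any character except [kw]; then anchored at the end.
The match spans [14:48] → '54tx1xq -- UUk605 454tx1rD//#&-6Vj'.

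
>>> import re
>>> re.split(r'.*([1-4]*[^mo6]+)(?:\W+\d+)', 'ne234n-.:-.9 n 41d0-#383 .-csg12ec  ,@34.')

This matches zero or more of any character; then zero or more of a character in [1-4], then one or more of any character except [mo6] (captured); then one or more of a non-word character, then one or more of a digit (non-capturing group).
Matches to split on: at [0:40] → 'ne234n-.:-.9 n 41d0-#383 .-csg12ec  ,@34'.
With a capturing group present, the delimiter's captured portion is kept in the result list.

['', ',', '.']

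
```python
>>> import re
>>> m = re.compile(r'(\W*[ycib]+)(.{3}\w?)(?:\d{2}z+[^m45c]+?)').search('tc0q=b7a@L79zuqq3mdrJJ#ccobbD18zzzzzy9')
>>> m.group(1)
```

'=b'

Pattern: zero or more of a non-word character, then one or more of one of [ycib] (captured); then exactly 3 of any character, then optionally a word character (captured); then exactly 2 of a digit, then one or more of a literal 'z', then one or more of any character except [m45c] (lazy) (non-capturing group).
The `?` after the quantifier makes it lazy — it takes as little as possible before letting the rest of the pattern try.
`search` walks the string left to right and returns the first match it finds.
The match spans [4:14] → '=b7a@L79zu'.
Captured: group 1 = '=b', group 2 = '7a@L'.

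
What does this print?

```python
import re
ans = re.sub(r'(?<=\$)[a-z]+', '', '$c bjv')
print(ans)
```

$ bjv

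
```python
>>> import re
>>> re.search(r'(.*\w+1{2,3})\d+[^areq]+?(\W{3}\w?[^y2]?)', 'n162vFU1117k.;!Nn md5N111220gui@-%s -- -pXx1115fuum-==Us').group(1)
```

'n162vFU1117k.;!Nn md5N111220gui@-%s -- -pXx111'

The pattern matches zero or more of any character, then one or more of a word character, then 2 to 3 of a literal '1' (captured); then one or more of a digit; then one or more of any character except [areq] (lazy); then exactly 3 of a non-word character, then optionally a word character, then optionally any character except [y2] (captured).
Unlike `match`, `search` isn't anchored — it looks for the pattern anywhere in the string.
The match spans [0:56] → 'n162vFU1117k.;!Nn md5N111220gui@-%s -- -pXx1115fuum-==Us'.
Captured: group 1 = 'n162vFU1117k.;!Nn md5N111220gui@-%s -- -pXx111', group 2 = '-==Us'.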